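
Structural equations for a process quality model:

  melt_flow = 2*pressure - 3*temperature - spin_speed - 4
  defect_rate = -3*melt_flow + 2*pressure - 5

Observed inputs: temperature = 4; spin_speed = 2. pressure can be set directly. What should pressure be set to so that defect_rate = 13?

Substituting into the melt_flow equation gives melt_flow = 2*pressure - 18.
defect_rate becomes -4*pressure + 49.
Solve -4*pressure + 49 = 13: pressure = (13 - 49) / -4 = 9.

pressure = 9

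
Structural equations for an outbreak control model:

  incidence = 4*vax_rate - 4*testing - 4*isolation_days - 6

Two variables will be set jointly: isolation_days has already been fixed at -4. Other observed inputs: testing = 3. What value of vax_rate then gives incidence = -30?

With isolation_days held at -4:
Substituting into the incidence equation gives incidence = 4*vax_rate - 2.
Solve 4*vax_rate - 2 = -30: vax_rate = (-30 + 2) / 4 = -7.

vax_rate = -7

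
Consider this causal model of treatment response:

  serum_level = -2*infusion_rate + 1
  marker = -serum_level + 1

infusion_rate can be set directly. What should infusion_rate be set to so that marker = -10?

Substituting into the marker equation gives marker = 2*infusion_rate.
Solve 2*infusion_rate = -10: infusion_rate = -10 / 2 = -5.

infusion_rate = -5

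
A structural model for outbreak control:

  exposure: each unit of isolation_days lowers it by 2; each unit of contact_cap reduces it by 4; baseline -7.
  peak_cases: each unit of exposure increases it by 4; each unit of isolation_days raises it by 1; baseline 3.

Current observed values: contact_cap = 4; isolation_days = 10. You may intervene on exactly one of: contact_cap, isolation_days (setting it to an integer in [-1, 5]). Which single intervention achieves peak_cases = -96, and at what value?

set isolation_days = 1

Intervening on contact_cap: peak_cases = -16*contact_cap - 95. Reaching -96 requires contact_cap = 1/16, not an integer.
Intervening on isolation_days: with other inputs at their observed values, peak_cases = -7*isolation_days - 89. Solving for -96 gives isolation_days = 1, within [-1, 5].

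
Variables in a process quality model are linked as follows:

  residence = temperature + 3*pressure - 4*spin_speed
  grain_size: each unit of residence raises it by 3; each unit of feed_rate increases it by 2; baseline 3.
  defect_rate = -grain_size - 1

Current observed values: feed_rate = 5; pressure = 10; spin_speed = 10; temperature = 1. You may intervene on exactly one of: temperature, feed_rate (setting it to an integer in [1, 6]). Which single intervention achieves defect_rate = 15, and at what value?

Intervening on temperature: defect_rate = -3*temperature + 16. Reaching 15 requires temperature = 1/3, not an integer.
Intervening on feed_rate: with other inputs at their observed values, defect_rate = -2*feed_rate + 23. Solving for 15 gives feed_rate = 4, within [1, 6].

set feed_rate = 4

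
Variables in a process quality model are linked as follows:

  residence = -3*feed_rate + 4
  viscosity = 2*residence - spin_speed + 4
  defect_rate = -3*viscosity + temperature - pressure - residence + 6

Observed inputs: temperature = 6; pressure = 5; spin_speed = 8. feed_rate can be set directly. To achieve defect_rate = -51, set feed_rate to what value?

feed_rate = -2

Substituting into the viscosity equation gives viscosity = -6*feed_rate + 4.
Substituting into the defect_rate equation gives defect_rate = 21*feed_rate - 9.
Solve 21*feed_rate - 9 = -51: feed_rate = (-51 + 9) / 21 = -2.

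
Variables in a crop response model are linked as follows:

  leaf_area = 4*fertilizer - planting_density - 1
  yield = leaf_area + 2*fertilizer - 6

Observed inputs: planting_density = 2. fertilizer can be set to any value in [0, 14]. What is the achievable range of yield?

Substituting into the leaf_area equation gives leaf_area = 4*fertilizer - 3.
yield becomes 6*fertilizer - 9.
Linear in fertilizer, so extremes are at the endpoints: fertilizer = 0 gives yield = -9; fertilizer = 14 gives yield = 75.

-9 to 75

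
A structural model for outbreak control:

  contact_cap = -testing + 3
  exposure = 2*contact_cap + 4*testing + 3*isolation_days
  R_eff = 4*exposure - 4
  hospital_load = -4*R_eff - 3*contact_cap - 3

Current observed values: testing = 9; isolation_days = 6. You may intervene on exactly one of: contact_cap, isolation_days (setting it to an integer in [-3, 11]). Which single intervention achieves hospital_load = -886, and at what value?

set contact_cap = 1

Intervening on contact_cap: with other inputs at their observed values, hospital_load = -35*contact_cap - 851. Solving for -886 gives contact_cap = 1, within [-3, 11].
Intervening on isolation_days: hospital_load = -48*isolation_days - 353. Reaching -886 requires isolation_days = 533/48, not an integer.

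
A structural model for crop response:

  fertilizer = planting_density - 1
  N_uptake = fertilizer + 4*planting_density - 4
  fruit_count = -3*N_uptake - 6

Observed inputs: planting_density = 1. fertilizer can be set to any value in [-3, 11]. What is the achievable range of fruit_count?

Intervening on fertilizer fixes its value directly, overriding its dependence on planting_density.
Substituting into the N_uptake equation gives N_uptake = fertilizer.
This gives fruit_count = -3*fertilizer - 6.
Linear in fertilizer, so extremes are at the endpoints: fertilizer = -3 gives fruit_count = 3; fertilizer = 11 gives fruit_count = -39.

-39 to 3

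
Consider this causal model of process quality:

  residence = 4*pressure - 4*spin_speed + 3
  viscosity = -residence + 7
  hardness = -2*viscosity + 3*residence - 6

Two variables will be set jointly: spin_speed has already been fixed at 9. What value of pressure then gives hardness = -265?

With spin_speed held at 9:
Substituting into the residence equation gives residence = 4*pressure - 33.
So viscosity = -4*pressure + 40.
hardness becomes 20*pressure - 185.
Solve 20*pressure - 185 = -265: pressure = (-265 + 185) / 20 = -4.

pressure = -4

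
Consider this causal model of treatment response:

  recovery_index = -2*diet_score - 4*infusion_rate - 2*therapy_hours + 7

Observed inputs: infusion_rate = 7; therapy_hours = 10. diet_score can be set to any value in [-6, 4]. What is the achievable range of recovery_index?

-49 to -29

Substituting into the recovery_index equation gives recovery_index = -2*diet_score - 41.
Linear in diet_score, so extremes are at the endpoints: diet_score = -6 gives recovery_index = -29; diet_score = 4 gives recovery_index = -49.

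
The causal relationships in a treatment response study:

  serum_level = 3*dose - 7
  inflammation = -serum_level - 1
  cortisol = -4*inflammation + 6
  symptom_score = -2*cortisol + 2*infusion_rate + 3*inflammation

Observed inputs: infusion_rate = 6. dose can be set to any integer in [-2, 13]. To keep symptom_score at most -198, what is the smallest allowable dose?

dose = 8

Substituting into the inflammation equation gives inflammation = -3*dose + 6.
This gives cortisol = 12*dose - 18.
So symptom_score = -33*dose + 66.
Require -33*dose + 66 ≤ -198, so dose ≥ 8.
The smallest integer in [-2, 13] satisfying this is 8.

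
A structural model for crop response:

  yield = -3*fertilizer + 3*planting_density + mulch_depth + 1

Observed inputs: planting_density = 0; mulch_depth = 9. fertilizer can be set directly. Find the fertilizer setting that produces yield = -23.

Substituting into the yield equation gives yield = -3*fertilizer + 10.
Solve -3*fertilizer + 10 = -23: fertilizer = (-23 - 10) / -3 = 11.

fertilizer = 11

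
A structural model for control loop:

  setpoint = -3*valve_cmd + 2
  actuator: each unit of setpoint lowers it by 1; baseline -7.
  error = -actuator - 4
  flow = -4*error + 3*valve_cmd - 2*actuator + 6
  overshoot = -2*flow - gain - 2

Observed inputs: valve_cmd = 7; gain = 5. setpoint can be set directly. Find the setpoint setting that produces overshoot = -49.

Intervening on setpoint fixes its value directly, overriding its dependence on valve_cmd.
Substituting into the error equation gives error = setpoint + 3.
Substituting into the flow equation gives flow = -2*setpoint + 29.
Substituting into the overshoot equation gives overshoot = 4*setpoint - 65.
Solve 4*setpoint - 65 = -49: setpoint = (-49 + 65) / 4 = 4.

setpoint = 4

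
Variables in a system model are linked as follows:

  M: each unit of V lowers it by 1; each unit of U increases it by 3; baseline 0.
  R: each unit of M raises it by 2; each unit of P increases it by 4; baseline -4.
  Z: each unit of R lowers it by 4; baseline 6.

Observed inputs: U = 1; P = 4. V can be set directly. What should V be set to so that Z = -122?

V = -7

Substituting into the M equation gives M = -V + 3.
Substituting into the R equation gives R = -2*V + 18.
So Z = 8*V - 66.
Solve 8*V - 66 = -122: V = (-122 + 66) / 8 = -7.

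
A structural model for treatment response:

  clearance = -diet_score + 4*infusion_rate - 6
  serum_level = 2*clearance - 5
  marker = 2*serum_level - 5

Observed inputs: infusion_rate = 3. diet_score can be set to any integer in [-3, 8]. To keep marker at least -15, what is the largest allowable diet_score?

Substituting into the clearance equation gives clearance = -diet_score + 6.
So serum_level = -2*diet_score + 7.
Substituting into the marker equation gives marker = -4*diet_score + 9.
Require -4*diet_score + 9 ≥ -15, so diet_score ≤ 6.
The largest integer in [-3, 8] satisfying this is 6.

diet_score = 6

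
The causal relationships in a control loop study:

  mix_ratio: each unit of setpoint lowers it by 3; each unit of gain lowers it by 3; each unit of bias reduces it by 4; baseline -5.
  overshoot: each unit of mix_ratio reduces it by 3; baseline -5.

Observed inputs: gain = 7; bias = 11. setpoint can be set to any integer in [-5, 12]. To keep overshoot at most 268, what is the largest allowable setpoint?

setpoint = 7

Substituting into the mix_ratio equation gives mix_ratio = -3*setpoint - 70.
Substituting into the overshoot equation gives overshoot = 9*setpoint + 205.
Require 9*setpoint + 205 ≤ 268, so setpoint ≤ 7.
The largest integer in [-5, 12] satisfying this is 7.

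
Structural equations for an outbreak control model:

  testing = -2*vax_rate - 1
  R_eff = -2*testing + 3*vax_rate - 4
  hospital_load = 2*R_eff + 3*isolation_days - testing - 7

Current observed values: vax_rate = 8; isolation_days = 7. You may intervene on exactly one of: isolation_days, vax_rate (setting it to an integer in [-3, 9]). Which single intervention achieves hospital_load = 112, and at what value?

Intervening on isolation_days: with other inputs at their observed values, hospital_load = 3*isolation_days + 118. Solving for 112 gives isolation_days = -2, within [-3, 9].
Intervening on vax_rate: hospital_load = 16*vax_rate + 11. Reaching 112 requires vax_rate = 101/16, not an integer.

set isolation_days = -2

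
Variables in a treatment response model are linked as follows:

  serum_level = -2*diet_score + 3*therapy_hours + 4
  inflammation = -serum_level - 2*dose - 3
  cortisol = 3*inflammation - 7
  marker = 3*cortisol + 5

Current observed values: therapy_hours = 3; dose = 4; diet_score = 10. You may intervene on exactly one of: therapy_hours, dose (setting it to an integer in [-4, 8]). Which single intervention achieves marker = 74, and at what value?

Intervening on therapy_hours: marker = -27*therapy_hours + 29. Reaching 74 requires therapy_hours = -5/3, not an integer.
Intervening on dose: with other inputs at their observed values, marker = -18*dose + 20. Solving for 74 gives dose = -3, within [-4, 8].

set dose = -3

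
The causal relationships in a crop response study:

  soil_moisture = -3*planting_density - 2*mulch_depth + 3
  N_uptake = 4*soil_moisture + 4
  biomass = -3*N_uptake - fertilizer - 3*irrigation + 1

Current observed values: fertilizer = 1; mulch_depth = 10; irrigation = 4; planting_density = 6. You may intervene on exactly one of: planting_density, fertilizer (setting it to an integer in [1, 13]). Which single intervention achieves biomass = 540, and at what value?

set planting_density = 10

Intervening on planting_density: with other inputs at their observed values, biomass = 36*planting_density + 180. Solving for 540 gives planting_density = 10, within [1, 13].
Intervening on fertilizer: biomass = -fertilizer + 397. Reaching 540 requires fertilizer = -143, outside [1, 13].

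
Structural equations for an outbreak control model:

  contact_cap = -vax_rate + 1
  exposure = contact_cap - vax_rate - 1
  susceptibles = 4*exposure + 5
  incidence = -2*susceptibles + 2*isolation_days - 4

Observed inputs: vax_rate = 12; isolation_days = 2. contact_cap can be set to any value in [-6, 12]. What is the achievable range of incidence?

Intervening on contact_cap fixes its value directly, overriding its dependence on vax_rate.
Substituting into the exposure equation gives exposure = contact_cap - 13.
This gives susceptibles = 4*contact_cap - 47.
Substituting into the incidence equation gives incidence = -8*contact_cap + 94.
Linear in contact_cap, so extremes are at the endpoints: contact_cap = -6 gives incidence = 142; contact_cap = 12 gives incidence = -2.

-2 to 142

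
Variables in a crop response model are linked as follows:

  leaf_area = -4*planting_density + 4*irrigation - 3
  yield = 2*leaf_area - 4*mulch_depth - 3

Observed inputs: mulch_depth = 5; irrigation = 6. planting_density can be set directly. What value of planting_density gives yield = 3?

Substituting into the leaf_area equation gives leaf_area = -4*planting_density + 21.
Substituting into the yield equation gives yield = -8*planting_density + 19.
Solve -8*planting_density + 19 = 3: planting_density = (3 - 19) / -8 = 2.

planting_density = 2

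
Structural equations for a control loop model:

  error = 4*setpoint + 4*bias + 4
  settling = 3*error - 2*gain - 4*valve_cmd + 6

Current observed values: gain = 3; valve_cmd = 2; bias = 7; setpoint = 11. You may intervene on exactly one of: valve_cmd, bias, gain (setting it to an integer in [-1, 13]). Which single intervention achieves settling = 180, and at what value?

Intervening on valve_cmd: with other inputs at their observed values, settling = -4*valve_cmd + 228. Solving for 180 gives valve_cmd = 12, within [-1, 13].
Intervening on bias: settling = 12*bias + 136. Reaching 180 requires bias = 11/3, not an integer.
Intervening on gain: settling = -2*gain + 226. Reaching 180 requires gain = 23, outside [-1, 13].

set valve_cmd = 12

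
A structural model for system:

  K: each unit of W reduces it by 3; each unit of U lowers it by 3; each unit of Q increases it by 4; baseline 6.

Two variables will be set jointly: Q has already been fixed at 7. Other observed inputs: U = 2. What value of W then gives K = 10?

With Q held at 7:
Substituting into the K equation gives K = -3*W + 28.
Solve -3*W + 28 = 10: W = (10 - 28) / -3 = 6.

W = 6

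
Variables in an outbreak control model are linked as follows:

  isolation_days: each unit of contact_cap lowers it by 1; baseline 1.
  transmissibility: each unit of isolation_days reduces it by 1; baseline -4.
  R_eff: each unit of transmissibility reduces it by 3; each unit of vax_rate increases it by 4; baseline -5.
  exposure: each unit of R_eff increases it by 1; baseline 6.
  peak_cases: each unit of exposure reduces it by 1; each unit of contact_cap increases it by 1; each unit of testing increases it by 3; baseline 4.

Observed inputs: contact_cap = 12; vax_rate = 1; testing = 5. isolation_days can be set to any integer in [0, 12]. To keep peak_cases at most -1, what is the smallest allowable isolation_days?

Intervening on isolation_days fixes its value directly, overriding its dependence on contact_cap.
Substituting into the R_eff equation gives R_eff = 3*isolation_days + 11.
Substituting into the exposure equation gives exposure = 3*isolation_days + 17.
Substituting into the peak_cases equation gives peak_cases = -3*isolation_days + 14.
Require -3*isolation_days + 14 ≤ -1, so isolation_days ≥ 5.
The smallest integer in [0, 12] satisfying this is 5.

isolation_days = 5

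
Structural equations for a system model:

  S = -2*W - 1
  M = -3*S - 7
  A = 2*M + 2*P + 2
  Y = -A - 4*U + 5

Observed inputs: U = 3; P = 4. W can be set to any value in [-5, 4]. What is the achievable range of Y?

Substituting into the M equation gives M = 6*W - 4.
So A = 12*W + 2.
Substituting into the Y equation gives Y = -12*W - 9.
Linear in W, so extremes are at the endpoints: W = -5 gives Y = 51; W = 4 gives Y = -57.

-57 to 51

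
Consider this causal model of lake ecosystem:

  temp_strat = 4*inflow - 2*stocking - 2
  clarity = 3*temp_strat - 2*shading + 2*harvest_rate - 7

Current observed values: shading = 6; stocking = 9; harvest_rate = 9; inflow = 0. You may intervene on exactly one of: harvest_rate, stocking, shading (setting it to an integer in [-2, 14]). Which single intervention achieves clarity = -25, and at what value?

Intervening on harvest_rate: clarity = 2*harvest_rate - 79. Reaching -25 requires harvest_rate = 27, outside [-2, 14].
Intervening on stocking: with other inputs at their observed values, clarity = -6*stocking - 7. Solving for -25 gives stocking = 3, within [-2, 14].
Intervening on shading: clarity = -2*shading - 49. Reaching -25 requires shading = -12, outside [-2, 14].

set stocking = 3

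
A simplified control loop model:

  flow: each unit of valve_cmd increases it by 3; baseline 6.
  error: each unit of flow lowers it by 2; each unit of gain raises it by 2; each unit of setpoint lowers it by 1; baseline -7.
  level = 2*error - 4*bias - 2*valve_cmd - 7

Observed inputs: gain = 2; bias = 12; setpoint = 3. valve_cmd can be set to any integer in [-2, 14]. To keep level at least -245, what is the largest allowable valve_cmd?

valve_cmd = 11

Substituting into the error equation gives error = -6*valve_cmd - 18.
Substituting into the level equation gives level = -14*valve_cmd - 91.
Require -14*valve_cmd - 91 ≥ -245, so valve_cmd ≤ 11.
The largest integer in [-2, 14] satisfying this is 11.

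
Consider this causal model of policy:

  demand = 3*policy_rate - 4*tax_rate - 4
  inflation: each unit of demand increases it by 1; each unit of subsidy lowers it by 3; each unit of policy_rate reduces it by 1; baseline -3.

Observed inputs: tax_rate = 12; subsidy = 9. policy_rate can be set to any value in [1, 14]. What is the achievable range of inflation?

Substituting into the demand equation gives demand = 3*policy_rate - 52.
Substituting into the inflation equation gives inflation = 2*policy_rate - 82.
Linear in policy_rate, so extremes are at the endpoints: policy_rate = 1 gives inflation = -80; policy_rate = 14 gives inflation = -54.

-80 to -54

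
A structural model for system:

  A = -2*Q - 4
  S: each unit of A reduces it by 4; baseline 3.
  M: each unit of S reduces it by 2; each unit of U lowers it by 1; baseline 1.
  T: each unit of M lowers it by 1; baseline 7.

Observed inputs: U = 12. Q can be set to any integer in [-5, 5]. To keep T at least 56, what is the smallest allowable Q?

Substituting into the S equation gives S = 8*Q + 19.
Substituting into the M equation gives M = -16*Q - 49.
Substituting into the T equation gives T = 16*Q + 56.
Require 16*Q + 56 ≥ 56, so Q ≥ 0.
The smallest integer in [-5, 5] satisfying this is 0.

Q = 0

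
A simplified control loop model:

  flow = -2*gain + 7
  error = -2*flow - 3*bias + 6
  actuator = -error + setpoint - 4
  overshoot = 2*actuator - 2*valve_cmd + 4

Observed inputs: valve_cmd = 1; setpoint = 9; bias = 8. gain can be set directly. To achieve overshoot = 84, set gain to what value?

Substituting into the error equation gives error = 4*gain - 32.
Substituting into the actuator equation gives actuator = -4*gain + 37.
Substituting into the overshoot equation gives overshoot = -8*gain + 76.
Solve -8*gain + 76 = 84: gain = (84 - 76) / -8 = -1.

gain = -1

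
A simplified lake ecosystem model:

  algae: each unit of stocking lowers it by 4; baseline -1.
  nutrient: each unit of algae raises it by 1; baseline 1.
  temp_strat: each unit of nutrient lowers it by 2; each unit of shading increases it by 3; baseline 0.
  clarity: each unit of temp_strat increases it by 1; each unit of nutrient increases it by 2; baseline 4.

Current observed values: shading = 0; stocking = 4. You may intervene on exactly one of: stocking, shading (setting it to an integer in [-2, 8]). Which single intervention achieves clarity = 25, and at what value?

Intervening on stocking: the paths from stocking to clarity cancel (net effect zero), leaving clarity = 4; 25 is unreachable this way.
Intervening on shading: with other inputs at their observed values, clarity = 3*shading + 4. Solving for 25 gives shading = 7, within [-2, 8].

set shading = 7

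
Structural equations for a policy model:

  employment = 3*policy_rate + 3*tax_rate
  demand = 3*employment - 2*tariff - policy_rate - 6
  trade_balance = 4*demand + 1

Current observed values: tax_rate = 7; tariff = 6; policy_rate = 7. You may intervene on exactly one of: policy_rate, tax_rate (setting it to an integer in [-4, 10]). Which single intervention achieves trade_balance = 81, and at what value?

Intervening on policy_rate: trade_balance = 32*policy_rate + 181. Reaching 81 requires policy_rate = -25/8, not an integer.
Intervening on tax_rate: with other inputs at their observed values, trade_balance = 36*tax_rate + 153. Solving for 81 gives tax_rate = -2, within [-4, 10].

set tax_rate = -2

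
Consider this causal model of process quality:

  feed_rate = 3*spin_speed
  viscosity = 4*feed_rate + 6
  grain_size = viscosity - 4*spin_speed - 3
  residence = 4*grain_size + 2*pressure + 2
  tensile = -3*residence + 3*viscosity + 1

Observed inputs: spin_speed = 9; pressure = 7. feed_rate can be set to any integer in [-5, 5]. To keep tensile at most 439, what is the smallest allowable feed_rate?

feed_rate = -2

Intervening on feed_rate fixes its value directly, overriding its dependence on spin_speed.
Substituting into the grain_size equation gives grain_size = 4*feed_rate - 33.
Substituting into the residence equation gives residence = 16*feed_rate - 116.
tensile becomes -36*feed_rate + 367.
Require -36*feed_rate + 367 ≤ 439, so feed_rate ≥ -2.
The smallest integer in [-5, 5] satisfying this is -2.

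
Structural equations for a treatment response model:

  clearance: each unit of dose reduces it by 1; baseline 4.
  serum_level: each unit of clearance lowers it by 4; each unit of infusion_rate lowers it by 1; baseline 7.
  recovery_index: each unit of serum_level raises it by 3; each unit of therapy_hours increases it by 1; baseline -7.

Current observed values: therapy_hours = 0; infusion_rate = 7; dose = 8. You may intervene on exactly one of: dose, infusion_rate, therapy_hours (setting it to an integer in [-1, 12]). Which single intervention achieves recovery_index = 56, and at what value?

Intervening on dose: recovery_index = 12*dose - 55. Reaching 56 requires dose = 37/4, not an integer.
Intervening on infusion_rate: with other inputs at their observed values, recovery_index = -3*infusion_rate + 62. Solving for 56 gives infusion_rate = 2, within [-1, 12].
Intervening on therapy_hours: recovery_index = therapy_hours + 41. Reaching 56 requires therapy_hours = 15, outside [-1, 12].

set infusion_rate = 2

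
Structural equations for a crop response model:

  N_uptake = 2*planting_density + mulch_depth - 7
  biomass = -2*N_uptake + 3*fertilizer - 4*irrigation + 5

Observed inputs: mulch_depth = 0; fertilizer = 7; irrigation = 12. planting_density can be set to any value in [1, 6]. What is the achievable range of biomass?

-32 to -12

Substituting into the N_uptake equation gives N_uptake = 2*planting_density - 7.
This gives biomass = -4*planting_density - 8.
Linear in planting_density, so extremes are at the endpoints: planting_density = 1 gives biomass = -12; planting_density = 6 gives biomass = -32.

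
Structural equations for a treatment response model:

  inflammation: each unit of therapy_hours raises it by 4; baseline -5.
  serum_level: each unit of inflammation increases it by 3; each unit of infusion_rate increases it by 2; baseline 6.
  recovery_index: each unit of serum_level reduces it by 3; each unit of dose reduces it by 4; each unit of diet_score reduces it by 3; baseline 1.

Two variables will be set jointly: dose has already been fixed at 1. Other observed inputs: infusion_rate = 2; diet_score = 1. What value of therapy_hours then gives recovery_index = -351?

With dose held at 1:
Substituting into the serum_level equation gives serum_level = 12*therapy_hours - 5.
recovery_index becomes -36*therapy_hours + 9.
Solve -36*therapy_hours + 9 = -351: therapy_hours = (-351 - 9) / -36 = 10.

therapy_hours = 10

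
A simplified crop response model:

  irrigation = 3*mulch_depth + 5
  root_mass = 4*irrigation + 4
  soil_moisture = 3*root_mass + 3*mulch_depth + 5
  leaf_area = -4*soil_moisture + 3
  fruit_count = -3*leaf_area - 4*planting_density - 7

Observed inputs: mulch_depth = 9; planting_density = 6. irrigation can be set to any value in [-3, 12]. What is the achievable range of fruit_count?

Intervening on irrigation fixes its value directly, overriding its dependence on mulch_depth.
Substituting into the soil_moisture equation gives soil_moisture = 12*irrigation + 44.
Substituting into the leaf_area equation gives leaf_area = -48*irrigation - 173.
fruit_count becomes 144*irrigation + 488.
Linear in irrigation, so extremes are at the endpoints: irrigation = -3 gives fruit_count = 56; irrigation = 12 gives fruit_count = 2216.

56 to 2216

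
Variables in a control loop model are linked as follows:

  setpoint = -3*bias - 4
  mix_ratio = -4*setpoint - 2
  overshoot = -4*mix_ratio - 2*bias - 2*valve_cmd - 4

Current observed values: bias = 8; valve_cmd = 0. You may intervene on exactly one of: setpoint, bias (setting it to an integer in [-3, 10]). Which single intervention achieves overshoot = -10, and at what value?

set bias = -1

Intervening on setpoint: overshoot = 16*setpoint - 12. Reaching -10 requires setpoint = 1/8, not an integer.
Intervening on bias: with other inputs at their observed values, overshoot = -50*bias - 60. Solving for -10 gives bias = -1, within [-3, 10].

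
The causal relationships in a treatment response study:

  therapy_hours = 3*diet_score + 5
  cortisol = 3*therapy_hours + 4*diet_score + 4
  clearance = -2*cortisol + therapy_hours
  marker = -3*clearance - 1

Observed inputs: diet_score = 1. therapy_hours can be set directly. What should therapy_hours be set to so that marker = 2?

therapy_hours = -3

Intervening on therapy_hours fixes its value directly, overriding its dependence on diet_score.
Substituting into the cortisol equation gives cortisol = 3*therapy_hours + 8.
This gives clearance = -5*therapy_hours - 16.
marker becomes 15*therapy_hours + 47.
Solve 15*therapy_hours + 47 = 2: therapy_hours = (2 - 47) / 15 = -3.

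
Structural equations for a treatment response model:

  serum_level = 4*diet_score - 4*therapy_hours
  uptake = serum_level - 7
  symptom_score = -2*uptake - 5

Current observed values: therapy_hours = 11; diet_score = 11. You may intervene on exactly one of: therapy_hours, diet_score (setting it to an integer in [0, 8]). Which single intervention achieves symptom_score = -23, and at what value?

set therapy_hours = 7

Intervening on therapy_hours: with other inputs at their observed values, symptom_score = 8*therapy_hours - 79. Solving for -23 gives therapy_hours = 7, within [0, 8].
Intervening on diet_score: symptom_score = -8*diet_score + 97. Reaching -23 requires diet_score = 15, outside [0, 8].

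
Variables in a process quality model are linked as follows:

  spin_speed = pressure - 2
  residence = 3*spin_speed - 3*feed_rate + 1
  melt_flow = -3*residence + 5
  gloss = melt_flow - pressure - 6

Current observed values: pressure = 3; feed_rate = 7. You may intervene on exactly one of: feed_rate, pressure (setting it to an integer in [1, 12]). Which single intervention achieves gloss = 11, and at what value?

set feed_rate = 3

Intervening on feed_rate: with other inputs at their observed values, gloss = 9*feed_rate - 16. Solving for 11 gives feed_rate = 3, within [1, 12].
Intervening on pressure: gloss = -10*pressure + 77. Reaching 11 requires pressure = 33/5, not an integer.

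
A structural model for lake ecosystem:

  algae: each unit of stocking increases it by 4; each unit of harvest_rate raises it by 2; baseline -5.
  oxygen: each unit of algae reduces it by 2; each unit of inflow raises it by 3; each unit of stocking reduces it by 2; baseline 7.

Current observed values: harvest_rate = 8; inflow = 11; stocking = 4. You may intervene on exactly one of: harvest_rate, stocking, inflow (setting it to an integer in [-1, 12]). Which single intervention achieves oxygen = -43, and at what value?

set inflow = 4

Intervening on harvest_rate: oxygen = -4*harvest_rate + 10. Reaching -43 requires harvest_rate = 53/4, not an integer.
Intervening on stocking: oxygen = -10*stocking + 18. Reaching -43 requires stocking = 61/10, not an integer.
Intervening on inflow: with other inputs at their observed values, oxygen = 3*inflow - 55. Solving for -43 gives inflow = 4, within [-1, 12].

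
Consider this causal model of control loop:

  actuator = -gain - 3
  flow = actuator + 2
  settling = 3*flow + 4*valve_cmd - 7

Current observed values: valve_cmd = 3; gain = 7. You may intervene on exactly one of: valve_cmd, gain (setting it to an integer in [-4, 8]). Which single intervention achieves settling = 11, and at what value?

Intervening on valve_cmd: settling = 4*valve_cmd - 31. Reaching 11 requires valve_cmd = 21/2, not an integer.
Intervening on gain: with other inputs at their observed values, settling = -3*gain + 2. Solving for 11 gives gain = -3, within [-4, 8].

set gain = -3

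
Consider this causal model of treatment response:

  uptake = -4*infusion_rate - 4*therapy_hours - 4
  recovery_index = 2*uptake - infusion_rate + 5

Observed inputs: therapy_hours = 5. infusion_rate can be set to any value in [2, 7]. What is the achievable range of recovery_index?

-106 to -61

Substituting into the uptake equation gives uptake = -4*infusion_rate - 24.
Substituting into the recovery_index equation gives recovery_index = -9*infusion_rate - 43.
Linear in infusion_rate, so extremes are at the endpoints: infusion_rate = 2 gives recovery_index = -61; infusion_rate = 7 gives recovery_index = -106.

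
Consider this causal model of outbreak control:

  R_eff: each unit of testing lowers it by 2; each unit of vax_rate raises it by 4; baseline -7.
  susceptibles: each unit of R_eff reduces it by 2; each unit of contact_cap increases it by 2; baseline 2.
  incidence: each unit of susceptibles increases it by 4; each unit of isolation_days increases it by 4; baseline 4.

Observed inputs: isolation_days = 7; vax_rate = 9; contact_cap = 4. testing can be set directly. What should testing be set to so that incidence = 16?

Substituting into the R_eff equation gives R_eff = -2*testing + 29.
So susceptibles = 4*testing - 48.
Substituting into the incidence equation gives incidence = 16*testing - 160.
Solve 16*testing - 160 = 16: testing = (16 + 160) / 16 = 11.

testing = 11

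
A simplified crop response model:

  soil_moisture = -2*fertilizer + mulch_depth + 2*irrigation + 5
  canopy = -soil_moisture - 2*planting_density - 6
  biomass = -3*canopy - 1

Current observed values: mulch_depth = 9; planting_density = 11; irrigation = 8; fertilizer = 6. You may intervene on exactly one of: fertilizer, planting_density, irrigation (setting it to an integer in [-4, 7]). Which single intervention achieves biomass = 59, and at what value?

set planting_density = -2

Intervening on fertilizer: biomass = -6*fertilizer + 173. Reaching 59 requires fertilizer = 19, outside [-4, 7].
Intervening on planting_density: with other inputs at their observed values, biomass = 6*planting_density + 71. Solving for 59 gives planting_density = -2, within [-4, 7].
Intervening on irrigation: biomass = 6*irrigation + 89. Reaching 59 requires irrigation = -5, outside [-4, 7].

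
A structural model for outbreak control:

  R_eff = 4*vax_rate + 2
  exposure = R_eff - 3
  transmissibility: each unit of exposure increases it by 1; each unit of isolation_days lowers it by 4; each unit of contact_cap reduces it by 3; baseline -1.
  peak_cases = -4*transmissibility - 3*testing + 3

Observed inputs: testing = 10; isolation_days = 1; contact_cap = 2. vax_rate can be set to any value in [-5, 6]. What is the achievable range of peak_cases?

-75 to 101

Substituting into the exposure equation gives exposure = 4*vax_rate - 1.
Substituting into the transmissibility equation gives transmissibility = 4*vax_rate - 12.
So peak_cases = -16*vax_rate + 21.
Linear in vax_rate, so extremes are at the endpoints: vax_rate = -5 gives peak_cases = 101; vax_rate = 6 gives peak_cases = -75.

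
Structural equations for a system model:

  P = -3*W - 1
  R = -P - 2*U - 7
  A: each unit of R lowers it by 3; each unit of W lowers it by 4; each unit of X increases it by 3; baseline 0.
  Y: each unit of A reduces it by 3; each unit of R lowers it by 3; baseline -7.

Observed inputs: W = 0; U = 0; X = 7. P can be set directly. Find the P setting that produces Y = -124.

Intervening on P fixes its value directly, overriding its dependence on W.
Substituting into the R equation gives R = -P - 7.
Substituting into the A equation gives A = 3*P + 42.
Substituting into the Y equation gives Y = -6*P - 112.
Solve -6*P - 112 = -124: P = (-124 + 112) / -6 = 2.

P = 2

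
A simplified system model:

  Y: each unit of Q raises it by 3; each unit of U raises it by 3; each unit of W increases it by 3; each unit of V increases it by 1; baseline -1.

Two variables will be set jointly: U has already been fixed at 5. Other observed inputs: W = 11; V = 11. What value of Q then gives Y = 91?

Q = 11

With U held at 5:
Substituting into the Y equation gives Y = 3*Q + 58.
Solve 3*Q + 58 = 91: Q = (91 - 58) / 3 = 11.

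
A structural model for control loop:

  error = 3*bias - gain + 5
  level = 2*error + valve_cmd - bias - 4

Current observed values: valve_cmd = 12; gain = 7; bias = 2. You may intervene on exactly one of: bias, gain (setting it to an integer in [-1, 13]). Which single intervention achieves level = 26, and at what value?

Intervening on bias: level = 5*bias + 4. Reaching 26 requires bias = 22/5, not an integer.
Intervening on gain: with other inputs at their observed values, level = -2*gain + 28. Solving for 26 gives gain = 1, within [-1, 13].

set gain = 1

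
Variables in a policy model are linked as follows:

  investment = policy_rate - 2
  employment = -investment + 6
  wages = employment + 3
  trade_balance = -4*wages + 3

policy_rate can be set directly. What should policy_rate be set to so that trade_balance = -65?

policy_rate = -6

Substituting into the employment equation gives employment = -policy_rate + 8.
wages becomes -policy_rate + 11.
Substituting into the trade_balance equation gives trade_balance = 4*policy_rate - 41.
Solve 4*policy_rate - 41 = -65: policy_rate = (-65 + 41) / 4 = -6.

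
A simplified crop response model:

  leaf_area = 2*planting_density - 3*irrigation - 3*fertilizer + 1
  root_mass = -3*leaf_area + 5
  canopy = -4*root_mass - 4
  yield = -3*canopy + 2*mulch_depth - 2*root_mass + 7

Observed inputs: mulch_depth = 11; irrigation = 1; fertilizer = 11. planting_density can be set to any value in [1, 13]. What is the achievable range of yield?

Substituting into the leaf_area equation gives leaf_area = 2*planting_density - 35.
root_mass becomes -6*planting_density + 110.
Substituting into the canopy equation gives canopy = 24*planting_density - 444.
Substituting into the yield equation gives yield = -60*planting_density + 1141.
Linear in planting_density, so extremes are at the endpoints: planting_density = 1 gives yield = 1081; planting_density = 13 gives yield = 361.

361 to 1081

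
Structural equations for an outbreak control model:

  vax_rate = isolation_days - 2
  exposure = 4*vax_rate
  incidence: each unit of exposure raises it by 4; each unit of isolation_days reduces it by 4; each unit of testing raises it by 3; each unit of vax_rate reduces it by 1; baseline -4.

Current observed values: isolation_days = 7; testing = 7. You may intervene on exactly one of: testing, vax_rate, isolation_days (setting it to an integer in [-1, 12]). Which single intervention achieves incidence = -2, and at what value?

set isolation_days = 1

Intervening on testing: incidence = 3*testing + 43. Reaching -2 requires testing = -15, outside [-1, 12].
Intervening on vax_rate: incidence = 15*vax_rate - 11. Reaching -2 requires vax_rate = 3/5, not an integer.
Intervening on isolation_days: with other inputs at their observed values, incidence = 11*isolation_days - 13. Solving for -2 gives isolation_days = 1, within [-1, 12].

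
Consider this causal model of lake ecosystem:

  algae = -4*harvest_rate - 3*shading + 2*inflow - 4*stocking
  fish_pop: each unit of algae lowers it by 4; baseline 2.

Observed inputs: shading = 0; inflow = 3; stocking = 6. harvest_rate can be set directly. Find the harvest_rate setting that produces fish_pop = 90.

harvest_rate = 1

Substituting into the algae equation gives algae = -4*harvest_rate - 18.
This gives fish_pop = 16*harvest_rate + 74.
Solve 16*harvest_rate + 74 = 90: harvest_rate = (90 - 74) / 16 = 1.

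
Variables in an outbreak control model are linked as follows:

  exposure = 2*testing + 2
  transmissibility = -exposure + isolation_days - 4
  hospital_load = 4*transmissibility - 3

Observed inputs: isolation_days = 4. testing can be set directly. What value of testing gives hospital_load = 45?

testing = -7

Substituting into the transmissibility equation gives transmissibility = -2*testing - 2.
So hospital_load = -8*testing - 11.
Solve -8*testing - 11 = 45: testing = (45 + 11) / -8 = -7.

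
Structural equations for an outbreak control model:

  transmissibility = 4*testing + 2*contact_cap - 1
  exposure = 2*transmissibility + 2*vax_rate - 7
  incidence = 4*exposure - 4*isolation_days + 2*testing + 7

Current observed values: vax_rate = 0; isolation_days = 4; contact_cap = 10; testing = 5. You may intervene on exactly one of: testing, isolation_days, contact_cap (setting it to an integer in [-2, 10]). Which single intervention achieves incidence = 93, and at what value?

Intervening on testing: incidence = 34*testing + 115. Reaching 93 requires testing = -11/17, not an integer.
Intervening on isolation_days: incidence = -4*isolation_days + 301. Reaching 93 requires isolation_days = 52, outside [-2, 10].
Intervening on contact_cap: with other inputs at their observed values, incidence = 16*contact_cap + 125. Solving for 93 gives contact_cap = -2, within [-2, 10].

set contact_cap = -2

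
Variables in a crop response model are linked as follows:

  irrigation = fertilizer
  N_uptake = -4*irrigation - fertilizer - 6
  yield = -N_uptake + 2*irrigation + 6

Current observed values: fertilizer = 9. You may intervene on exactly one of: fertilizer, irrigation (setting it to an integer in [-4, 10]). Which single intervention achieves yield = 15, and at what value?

set irrigation = -1

Intervening on fertilizer: yield = 7*fertilizer + 12. Reaching 15 requires fertilizer = 3/7, not an integer.
Intervening on irrigation: with other inputs at their observed values, yield = 6*irrigation + 21. Solving for 15 gives irrigation = -1, within [-4, 10].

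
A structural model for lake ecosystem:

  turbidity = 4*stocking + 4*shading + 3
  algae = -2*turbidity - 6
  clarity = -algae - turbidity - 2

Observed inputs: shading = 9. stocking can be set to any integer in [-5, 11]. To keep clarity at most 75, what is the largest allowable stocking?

stocking = 8

Substituting into the turbidity equation gives turbidity = 4*stocking + 39.
Substituting into the algae equation gives algae = -8*stocking - 84.
Substituting into the clarity equation gives clarity = 4*stocking + 43.
Require 4*stocking + 43 ≤ 75, so stocking ≤ 8.
The largest integer in [-5, 11] satisfying this is 8.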